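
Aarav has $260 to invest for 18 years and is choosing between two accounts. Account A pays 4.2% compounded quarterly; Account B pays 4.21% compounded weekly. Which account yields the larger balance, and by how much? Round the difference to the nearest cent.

Account B, by $3.01

A: (1 + 0.0105)^72 ≈ 2.12136249, so 260 × 2.12136249 ≈ 551.5542.
B: (1 + 0.0421/52)^936 ≈ 2.13292313, so 260 × 2.13292313 ≈ 554.5600.
Difference ≈ 3.0058 in favor of B.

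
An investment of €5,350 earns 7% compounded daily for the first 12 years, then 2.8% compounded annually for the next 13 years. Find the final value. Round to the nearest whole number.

After 12 years at 7%: 5,350 × 2.3161804295 ≈ 12,391.5653.
Then 13 years at 2.8%: 12,391.5653 × 1.4318927514 ≈ 17,743.3925.

€17,743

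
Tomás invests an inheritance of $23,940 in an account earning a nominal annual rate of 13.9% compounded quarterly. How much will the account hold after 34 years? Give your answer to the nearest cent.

$2,493,120.77

Growth factor = (1 + 0.03475)^136 ≈ 104.140382842.
A ≈ 23,940 × 104.140382842 ≈ 2,493,120.7652.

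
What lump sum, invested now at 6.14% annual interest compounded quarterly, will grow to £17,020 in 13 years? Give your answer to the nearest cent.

Periodic rate = 6.14%/4 = 0.01535; 52 periods.
P = 17,020/(1 + 0.01535)^52 ≈ 17,020/2.2081074547 ≈ 7,707.9582.

£7,707.96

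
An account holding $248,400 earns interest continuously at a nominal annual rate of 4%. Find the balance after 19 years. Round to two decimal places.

A = P·e^(rt) = 248,400·e^(0.04·19) = 248,400·e^0.76.
e^0.76 ≈ 2.1382762205, so A ≈ 531,147.8132.

$531,147.81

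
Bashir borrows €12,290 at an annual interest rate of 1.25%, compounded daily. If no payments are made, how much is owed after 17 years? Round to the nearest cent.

€15,199.80

Periodic rate = 1.25%/365 = 0.0000342466; periods = 365·17 = 6205.
A = 12,290·(1 + 0.0125/365)^6205 ≈ 12,290·1.2367616135 ≈ 15,199.8002.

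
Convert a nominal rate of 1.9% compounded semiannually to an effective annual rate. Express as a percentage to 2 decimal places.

1.91%

EAR = (1 + 1.9%/2)^2 − 1 = (1 + 0.0095)^2 − 1.
(1 + 0.0095)^2 ≈ 1.01909, so EAR ≈ 1.90903%.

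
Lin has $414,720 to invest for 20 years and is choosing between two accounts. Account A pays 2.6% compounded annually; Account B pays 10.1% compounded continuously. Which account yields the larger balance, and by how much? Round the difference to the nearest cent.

A: (1 + 0.026)^20 ≈ 1.67088752102, so 414,720 × 1.67088752102 ≈ 692,950.4727.
B: e^(0.101·20) = e^2.02 ≈ 7.538324933662, so 414,720 × 7.538324933662 ≈ 3,126,294.1165.
Difference ≈ 2,433,343.6438 in favor of B.

Account B, by $2,433,343.64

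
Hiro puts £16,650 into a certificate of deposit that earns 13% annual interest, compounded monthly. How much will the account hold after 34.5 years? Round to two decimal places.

£1,441,285.22

Growth factor = (1 + 0.13/12)^414 ≈ 86.56367683844.
A ≈ 16,650 × 86.56367683844 ≈ 1,441,285.2194.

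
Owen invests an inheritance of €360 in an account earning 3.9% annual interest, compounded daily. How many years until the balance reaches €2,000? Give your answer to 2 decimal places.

43.97 years

(1 + 0.000106849)^(365t) = 2,000/360 = 5.5556.
365t·ln(1 + 0.000106849) = ln(5.5556); 365t = 1.7148/0.000106844 ≈ 16049.6119.
t ≈ 43.9715 years.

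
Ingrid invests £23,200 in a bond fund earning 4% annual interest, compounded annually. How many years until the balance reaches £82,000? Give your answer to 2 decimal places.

(1 + 0.04)^t = 82,000/23,200 = 3.5345.
t·ln(1 + 0.04) = ln(3.5345); t = 1.2626/0.0392207 ≈ 32.1913.

32.19 years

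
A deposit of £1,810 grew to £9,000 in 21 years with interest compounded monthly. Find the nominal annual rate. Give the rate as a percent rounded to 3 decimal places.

The 252-period growth factor is 9,000/1,810 = 4.97238.
r/12 = 4.97238^(1/252) − 1 ≈ 0.00638497, so r ≈ 12·0.00638497 = 7.66197%.

7.662%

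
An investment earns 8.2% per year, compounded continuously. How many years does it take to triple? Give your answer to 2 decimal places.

13.40 years

e^(0.082t) = 3, so 0.082t = ln 3 ≈ 1.0986.
t ≈ 1.0986/0.082 ≈ 13.3977.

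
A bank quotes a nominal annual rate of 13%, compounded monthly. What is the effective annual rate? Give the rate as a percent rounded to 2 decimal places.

13.80%

One year is 12 periods at 0.0108333 each: (1 + 0.0108333)^12 ≈ 1.138032.
EAR = 1.138032 − 1 ≈ 13.80325%.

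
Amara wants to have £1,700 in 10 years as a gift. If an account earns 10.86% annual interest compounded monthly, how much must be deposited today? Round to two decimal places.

£576.67

Growth factor = (1 + 0.00905)^120 ≈ 2.947965581.
P = 1,700/2.947965581 ≈ 576.6689.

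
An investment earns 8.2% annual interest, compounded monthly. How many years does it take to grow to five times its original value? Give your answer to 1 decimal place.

19.7 years

(1 + 0.00683333)^(12t) = 5.
12t = ln 5 / ln(1 + 0.00683333) ≈ 1.6094/0.00681009 ≈ 236.3313.
t ≈ 19.6943.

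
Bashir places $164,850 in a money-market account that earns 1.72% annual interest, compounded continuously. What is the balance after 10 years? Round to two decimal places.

A = P·e^(rt) = 164,850·e^(0.0172·10) = 164,850·e^0.172.
e^0.172 ≈ 1.18767783321, so A ≈ 195,788.6908.

$195,788.69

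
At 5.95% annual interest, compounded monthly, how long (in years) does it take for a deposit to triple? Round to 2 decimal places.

18.51 years

(1 + 0.00495833)^(12t) = 3.
12t = ln 3 / ln(1 + 0.00495833) ≈ 1.0986/0.00494608 ≈ 222.1177.
t ≈ 18.5098.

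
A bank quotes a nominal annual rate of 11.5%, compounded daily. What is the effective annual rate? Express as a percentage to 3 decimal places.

One year is 365 periods at 0.000315068 each: (1 + 0.000315068)^365 ≈ 1.121853.
EAR = 1.121853 − 1 ≈ 12.18531%.

12.185%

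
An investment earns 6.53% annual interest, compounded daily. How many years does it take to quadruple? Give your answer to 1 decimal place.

(1 + 0.000178904)^(365t) = 4.
365t = ln 4 / ln(1 + 0.000178904) ≈ 1.3863/0.000178888 ≈ 7749.5054.
t ≈ 21.2315.

21.2 years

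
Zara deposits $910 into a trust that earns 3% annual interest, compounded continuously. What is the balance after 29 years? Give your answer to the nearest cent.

$2,172.09

A = P·e^(rt) = 910·e^(0.03·29) = 910·e^0.87.
e^0.87 ≈ 2.386910854, so A ≈ 2,172.0889.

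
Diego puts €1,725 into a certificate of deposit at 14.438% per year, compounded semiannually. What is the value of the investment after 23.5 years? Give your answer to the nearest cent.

€45,662.69

Periodic rate = 14.438%/2 = 0.07219; periods = 2·23.5 = 47.
A = 1,725·(1 + 0.07219)^47 ≈ 1,725·26.471122722 ≈ 45,662.6867.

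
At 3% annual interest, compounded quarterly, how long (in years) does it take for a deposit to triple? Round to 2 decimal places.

36.76 years

(1 + 0.0075)^(4t) = 3.
4t = ln 3 / ln(1 + 0.0075) ≈ 1.0986/0.00747201 ≈ 147.0303.
t ≈ 36.7576.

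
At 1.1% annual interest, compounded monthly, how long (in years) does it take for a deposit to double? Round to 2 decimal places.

(1 + 0.000916667)^(12t) = 2.
12t = ln 2 / ln(1 + 0.000916667) ≈ 0.69315/0.000916247 ≈ 756.5071.
t ≈ 63.0423.

63.04 years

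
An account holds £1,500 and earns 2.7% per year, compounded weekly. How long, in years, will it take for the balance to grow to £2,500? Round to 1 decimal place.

18.9 years

We need (1 + 0.000519231)^(52t) = 1.6667, so 52t = ln 1.6667 / ln 1.000519 ≈ 984.0677.
t ≈ 984.0677/52 = 18.9244 years.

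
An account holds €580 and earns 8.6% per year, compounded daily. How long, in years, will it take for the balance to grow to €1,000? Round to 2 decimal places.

(1 + 0.000235616)^(365t) = 1,000/580 = 1.7241.
365t·ln(1 + 0.000235616) = ln(1.7241); 365t = 0.54473/0.000235589 ≈ 2312.1958.
t ≈ 6.3348 years.

6.33 years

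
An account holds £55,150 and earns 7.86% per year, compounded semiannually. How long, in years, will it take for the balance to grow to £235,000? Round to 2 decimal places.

(1 + 0.0393)^(2t) = 235,000/55,150 = 4.2611.
2t·ln(1 + 0.0393) = ln(4.2611); 2t = 1.4495/0.0385474 ≈ 37.6038.
t ≈ 18.8019 years.

18.80 years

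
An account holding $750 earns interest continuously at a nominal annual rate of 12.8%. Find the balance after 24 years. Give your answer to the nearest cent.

A = P·e^(rt) = 750·e^(0.128·24) = 750·e^3.072.
e^3.072 ≈ 21.585029593, so A ≈ 16,188.7722.

$16,188.77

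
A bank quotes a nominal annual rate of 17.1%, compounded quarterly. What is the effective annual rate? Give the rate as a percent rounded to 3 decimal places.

18.228%

One year is 4 periods at 0.04275 each: (1 + 0.04275)^4 ≈ 1.182281.
EAR = 1.182281 − 1 ≈ 18.22812%.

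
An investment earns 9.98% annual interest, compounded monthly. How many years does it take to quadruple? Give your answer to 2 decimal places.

(1 + 0.00831667)^(12t) = 4.
12t = ln 4 / ln(1 + 0.00831667) ≈ 1.3863/0.00828227 ≈ 167.3809.
t ≈ 13.9484.

13.95 years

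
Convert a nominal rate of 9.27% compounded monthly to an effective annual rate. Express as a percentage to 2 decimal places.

EAR = (1 + 9.27%/12)^12 − 1 = (1 + 0.007725)^12 − 1.
(1 + 0.007725)^12 ≈ 1.096742, so EAR ≈ 9.67418%.

9.67%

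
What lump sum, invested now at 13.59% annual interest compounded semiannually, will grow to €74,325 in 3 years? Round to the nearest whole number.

Periodic rate = 13.59%/2 = 0.06795; 6 periods.
P = 74,325/(1 + 0.06795)^6 ≈ 74,325/1.4835613841 ≈ 50,099.0392.

€50,099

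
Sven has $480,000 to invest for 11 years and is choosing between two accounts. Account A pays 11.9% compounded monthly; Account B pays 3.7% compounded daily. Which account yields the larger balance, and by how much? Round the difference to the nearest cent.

A: (1 + 0.119/12)^132 ≈ 3.67867316502, so 480,000 × 3.67867316502 ≈ 1,765,763.1192.
B: (1 + 0.037/365)^4015 ≈ 1.50227311739, so 480,000 × 1.50227311739 ≈ 721,091.0963.
Difference ≈ 1,044,672.0229 in favor of A.

Account A, by $1,044,672.02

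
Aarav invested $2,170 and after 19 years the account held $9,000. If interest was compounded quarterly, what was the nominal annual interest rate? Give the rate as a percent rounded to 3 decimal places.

7.557%

(1 + r/4)^76 = 9,000/2,170 = 4.14747.
1 + r/4 = 4.14747^(1/76) ≈ 1.018893, so r/4 ≈ 0.0188933.
r ≈ 4·0.0188933 = 7.55733%.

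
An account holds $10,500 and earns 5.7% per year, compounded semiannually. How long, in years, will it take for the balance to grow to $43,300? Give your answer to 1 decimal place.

(1 + 0.0285)^(2t) = 43,300/10,500 = 4.1238.
2t·ln(1 + 0.0285) = ln(4.1238); 2t = 1.4168/0.0281014 ≈ 50.4166.
t ≈ 25.2083 years.

25.2 years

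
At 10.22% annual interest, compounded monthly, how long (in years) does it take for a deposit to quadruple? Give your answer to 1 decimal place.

(1 + 0.00851667)^(12t) = 4.
12t = ln 4 / ln(1 + 0.00851667) ≈ 1.3863/0.0084806 ≈ 163.4665.
t ≈ 13.6222.

13.6 years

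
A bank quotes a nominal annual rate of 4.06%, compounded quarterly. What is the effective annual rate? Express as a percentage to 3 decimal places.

One year is 4 periods at 0.01015 each: (1 + 0.01015)^4 ≈ 1.041222.
EAR = 1.041222 − 1 ≈ 4.12223%.

4.122%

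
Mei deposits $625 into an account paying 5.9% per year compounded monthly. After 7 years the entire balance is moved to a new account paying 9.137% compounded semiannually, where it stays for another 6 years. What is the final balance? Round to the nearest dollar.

Phase 1: 625·(1 + 0.059/12)^84 ≈ 943.6352.
Phase 2: 943.6352·(1 + 0.045685)^12 ≈ 1,612.9269.

$1,613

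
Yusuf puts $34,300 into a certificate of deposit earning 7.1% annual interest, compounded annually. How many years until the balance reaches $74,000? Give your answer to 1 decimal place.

We need (1 + 0.071)^t = 2.1574, so t = ln 2.1574 / ln 1.071 ≈ 11.2099.

11.2 years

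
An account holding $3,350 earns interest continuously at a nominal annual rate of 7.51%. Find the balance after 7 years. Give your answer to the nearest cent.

$5,667.00

A = P·e^(rt) = 3,350·e^(0.0751·7) = 3,350·e^0.5257.
e^0.5257 ≈ 1.691642584, so A ≈ 5,667.0027.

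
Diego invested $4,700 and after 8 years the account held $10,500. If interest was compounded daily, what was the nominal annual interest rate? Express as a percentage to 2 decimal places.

(1 + r/365)^2920 = 10,500/4,700 = 2.23404.
1 + r/365 = 2.23404^(1/2920) ≈ 1.000275, so r/365 ≈ 0.000275316.
r ≈ 365·0.000275316 = 10.04904%.

10.05%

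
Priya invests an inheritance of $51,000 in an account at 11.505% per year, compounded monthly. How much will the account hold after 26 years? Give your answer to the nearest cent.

$1,001,122.44

Periodic rate = 11.505%/12 = 0.0095875; periods = 12·26 = 312.
A = 51,000·(1 + 0.0095875)^312 ≈ 51,000·19.62985173306 ≈ 1,001,122.4384.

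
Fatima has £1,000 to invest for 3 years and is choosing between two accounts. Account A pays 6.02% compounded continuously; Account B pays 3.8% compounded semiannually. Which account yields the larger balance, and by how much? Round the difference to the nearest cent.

A: e^(0.0602·3) = e^0.1806 ≈ 1.197935909, so 1,000 × 1.197935909 ≈ 1,197.9359.
B: (1 + 0.019)^6 ≈ 1.11955415, so 1,000 × 1.11955415 ≈ 1,119.5541.
Difference ≈ 78.3818 in favor of A.

Account A, by £78.38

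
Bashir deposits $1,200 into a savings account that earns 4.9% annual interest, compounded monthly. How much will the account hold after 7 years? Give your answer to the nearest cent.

$1,689.82

Growth factor = (1 + 0.049/12)^84 ≈ 1.408184955.
A ≈ 1,200 × 1.408184955 ≈ 1,689.8219.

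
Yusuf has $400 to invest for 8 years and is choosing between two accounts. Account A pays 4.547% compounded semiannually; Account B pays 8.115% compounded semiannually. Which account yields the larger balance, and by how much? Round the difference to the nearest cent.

Account A growth factor: (1 + 0.022735)^16 ≈ 1.43288025; balance ≈ 573.1521.
Account B growth factor: (1 + 0.040575)^16 ≈ 1.88961881; balance ≈ 755.8475.
Account B is larger by 182.6954.

Account B, by $182.70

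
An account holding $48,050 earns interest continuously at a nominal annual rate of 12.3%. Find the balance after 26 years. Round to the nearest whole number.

A = P·e^(rt) = 48,050·e^(0.123·26) = 48,050·e^3.198.
e^3.198 ≈ 24.48351416908, so A ≈ 1,176,432.8558.

$1,176,433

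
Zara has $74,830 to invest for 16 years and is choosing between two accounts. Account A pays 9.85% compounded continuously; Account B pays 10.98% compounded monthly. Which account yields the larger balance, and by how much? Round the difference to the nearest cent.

Account B, by $68,259.30

Account A growth factor: e^(0.0985·16) = e^1.576 ≈ 4.8355747759; balance ≈ 361,846.0605.
Account B growth factor: (1 + 0.00915)^192 ≈ 5.74776643861; balance ≈ 430,105.3626.
Account B is larger by 68,259.3021.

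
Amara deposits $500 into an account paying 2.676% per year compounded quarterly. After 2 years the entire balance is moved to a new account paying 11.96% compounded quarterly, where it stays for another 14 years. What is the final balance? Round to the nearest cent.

$2,745.74

Phase 1: 500·(1 + 0.00669)^8 ≈ 527.3950.
Phase 2: 527.3950·(1 + 0.0299)^56 ≈ 2,745.7393.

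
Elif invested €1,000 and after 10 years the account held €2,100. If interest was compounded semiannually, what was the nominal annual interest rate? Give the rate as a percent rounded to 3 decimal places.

7.559%

The 20-period growth factor is 2,100/1,000 = 2.1.
r/2 = 2.1^(1/20) − 1 ≈ 0.0377935, so r ≈ 2·0.0377935 = 7.55871%.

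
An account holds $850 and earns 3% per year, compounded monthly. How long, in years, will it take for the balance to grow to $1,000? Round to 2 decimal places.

(1 + 0.0025)^(12t) = 1,000/850 = 1.1765.
12t·ln(1 + 0.0025) = ln(1.1765); 12t = 0.16252/0.00249688 ≈ 65.0888.
t ≈ 5.4241 years.

5.42 years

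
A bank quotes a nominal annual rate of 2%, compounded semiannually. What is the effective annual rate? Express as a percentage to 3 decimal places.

One year is 2 periods at 0.01 each: (1 + 0.01)^2 ≈ 1.0201.
EAR = 1.0201 − 1 ≈ 2.01000%.

2.010%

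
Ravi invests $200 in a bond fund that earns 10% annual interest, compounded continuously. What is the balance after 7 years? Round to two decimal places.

$402.75

A = P·e^(rt) = 200·e^(0.1·7) = 200·e^0.7.
e^0.7 ≈ 2.01375271, so A ≈ 402.7505.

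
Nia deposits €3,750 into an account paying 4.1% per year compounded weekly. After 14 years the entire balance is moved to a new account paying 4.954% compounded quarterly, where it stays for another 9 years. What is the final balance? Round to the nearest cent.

€10,367.24

Phase 1: 3,750·(1 + 0.041/52)^728 ≈ 6,656.0730.
Phase 2: 6,656.0730·(1 + 0.012385)^36 ≈ 10,367.2445.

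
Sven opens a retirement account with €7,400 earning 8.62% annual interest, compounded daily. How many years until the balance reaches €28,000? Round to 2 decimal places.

15.44 years

(1 + 0.000236164)^(365t) = 28,000/7,400 = 3.7838.
365t·ln(1 + 0.000236164) = ln(3.7838); 365t = 1.3307/0.000236137 ≈ 5635.4037.
t ≈ 15.4395 years.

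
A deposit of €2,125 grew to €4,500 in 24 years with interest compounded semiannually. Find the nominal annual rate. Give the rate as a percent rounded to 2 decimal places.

The 48-period growth factor is 4,500/2,125 = 2.11765.
r/2 = 2.11765^(1/48) − 1 ≈ 0.0157542, so r ≈ 2·0.0157542 = 3.15084%.

3.15%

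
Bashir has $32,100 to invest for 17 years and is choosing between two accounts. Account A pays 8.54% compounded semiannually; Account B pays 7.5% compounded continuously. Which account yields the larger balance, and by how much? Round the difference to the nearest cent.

Account A, by $18,145.76

Account A growth factor: (1 + 0.0427)^34 ≈ 4.14399001587; balance ≈ 133,022.0795.
Account B growth factor: e^(0.075·17) = e^1.275 ≈ 3.5787014101; balance ≈ 114,876.3153.
Account A is larger by 18,145.7642.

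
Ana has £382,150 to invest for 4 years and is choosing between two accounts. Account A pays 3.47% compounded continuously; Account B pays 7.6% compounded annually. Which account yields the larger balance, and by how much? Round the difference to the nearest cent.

Account B, by £73,201.20

A: e^(0.0347·4) = e^0.1388 ≈ 1.14889429816, so 382,150 × 1.14889429816 ≈ 439,049.9560.
B: (1 + 0.076)^4 ≈ 1.34044526618, so 382,150 × 1.34044526618 ≈ 512,251.1585.
Difference ≈ 73,201.2024 in favor of B.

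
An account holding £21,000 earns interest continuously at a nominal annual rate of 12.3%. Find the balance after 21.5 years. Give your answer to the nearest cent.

£295,604.51

A = P·e^(rt) = 21,000·e^(0.123·21.5) = 21,000·e^2.6445.
e^2.6445 ≈ 14.0764051207, so A ≈ 295,604.5075.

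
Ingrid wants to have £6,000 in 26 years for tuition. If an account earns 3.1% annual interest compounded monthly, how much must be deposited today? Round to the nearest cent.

£2,682.63

Growth factor = (1 + 0.031/12)^312 ≈ 2.236608612.
P = 6,000/2.236608612 ≈ 2,682.6330.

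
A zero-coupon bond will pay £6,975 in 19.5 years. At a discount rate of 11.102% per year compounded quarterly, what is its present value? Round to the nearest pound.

£824

Growth factor = (1 + 0.027755)^78 ≈ 8.460356556.
P = 6,975/8.460356556 ≈ 824.4333.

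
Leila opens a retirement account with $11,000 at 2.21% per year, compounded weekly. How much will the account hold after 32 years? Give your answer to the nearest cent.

$22,307.99

Periodic rate = 2.21%/52 = 0.000425; periods = 52·32 = 1664.
A = 11,000·(1 + 0.000425)^1664 ≈ 11,000·2.0279993446 ≈ 22,307.9928.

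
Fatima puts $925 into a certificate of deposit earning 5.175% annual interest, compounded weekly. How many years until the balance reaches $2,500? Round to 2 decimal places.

(1 + 0.000995192)^(52t) = 2,500/925 = 2.7027.
52t·ln(1 + 0.000995192) = ln(2.7027); 52t = 0.99425/0.000994697 ≈ 999.5525.
t ≈ 19.2222 years.

19.22 years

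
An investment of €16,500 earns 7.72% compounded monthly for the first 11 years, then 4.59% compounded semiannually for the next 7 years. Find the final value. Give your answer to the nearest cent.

€52,852.71

After 11 years at 7.72%: 16,500 × 2.3314259263 ≈ 38,468.5278.
Then 7 years at 4.59%: 38,468.5278 × 1.3739207844 ≈ 52,852.7099.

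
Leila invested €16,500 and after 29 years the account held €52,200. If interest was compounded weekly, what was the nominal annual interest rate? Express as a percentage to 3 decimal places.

(1 + r/52)^1508 = 52,200/16,500 = 3.16364.
1 + r/52 = 3.16364^(1/1508) ≈ 1.000764, so r/52 ≈ 0.000764033.
r ≈ 52·0.000764033 = 3.97297%.

3.973%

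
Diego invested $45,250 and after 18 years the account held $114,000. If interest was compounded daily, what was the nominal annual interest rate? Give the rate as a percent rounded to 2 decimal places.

The 6570-period growth factor is 114,000/45,250 = 2.51934.
r/365 = 2.51934^(1/6570) − 1 ≈ 0.000140649, so r ≈ 365·0.000140649 = 5.13367%.

5.13%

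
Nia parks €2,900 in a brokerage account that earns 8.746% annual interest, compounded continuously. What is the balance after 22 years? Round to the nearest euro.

€19,862

A = P·e^(rt) = 2,900·e^(0.08746·22) = 2,900·e^1.92412.
e^1.92412 ≈ 6.8491187886, so A ≈ 19,862.4445.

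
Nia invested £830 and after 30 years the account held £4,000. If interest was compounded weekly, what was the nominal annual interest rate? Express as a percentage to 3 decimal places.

The 1560-period growth factor is 4,000/830 = 4.81928.
r/52 = 4.81928^(1/1560) − 1 ≈ 0.0010086, so r ≈ 52·0.0010086 = 5.24472%.

5.245%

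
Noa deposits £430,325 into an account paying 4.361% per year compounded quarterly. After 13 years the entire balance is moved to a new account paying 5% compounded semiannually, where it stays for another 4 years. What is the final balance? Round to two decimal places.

£921,445.32

Phase 1: 430,325·(1 + 0.0109025)^52 ≈ 756,273.0896.
Phase 2: 756,273.0896·(1 + 0.025)^8 ≈ 921,445.3236.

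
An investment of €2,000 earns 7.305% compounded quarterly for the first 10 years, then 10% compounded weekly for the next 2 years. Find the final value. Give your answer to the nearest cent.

After 10 years at 7.305%: 2,000 × 2.062481228 ≈ 4,124.9625.
Then 2 years at 10%: 4,124.9625 × 1.221168196 ≈ 5,037.2730.

€5,037.27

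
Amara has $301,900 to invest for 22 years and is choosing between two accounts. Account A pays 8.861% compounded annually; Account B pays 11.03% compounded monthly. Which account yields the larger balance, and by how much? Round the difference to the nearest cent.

Account B, by $1,425,350.88

A: (1 + 0.08861)^22 ≈ 6.474273288821, so 301,900 × 6.474273288821 ≈ 1,954,583.1059.
B: (1 + 0.1103/12)^264 ≈ 11.19554153334, so 301,900 × 11.19554153334 ≈ 3,379,933.9889.
Difference ≈ 1,425,350.8830 in favor of B.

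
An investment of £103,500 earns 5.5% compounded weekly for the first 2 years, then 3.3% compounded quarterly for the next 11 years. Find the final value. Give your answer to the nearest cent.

After 2 years at 5.5%: 103,500 × 1.11621318077 ≈ 115,528.0642.
Then 11 years at 3.3%: 115,528.0642 × 1.43549653953 ≈ 165,840.1364.

£165,840.14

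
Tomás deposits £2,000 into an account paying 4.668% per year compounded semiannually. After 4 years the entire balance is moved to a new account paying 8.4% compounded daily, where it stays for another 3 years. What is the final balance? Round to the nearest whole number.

After 4 years at 4.668%: 2,000 × 1.20270634 ≈ 2,405.4127.
Then 3 years at 8.4%: 2,405.4127 × 1.286558736 ≈ 3,094.7047.

£3,095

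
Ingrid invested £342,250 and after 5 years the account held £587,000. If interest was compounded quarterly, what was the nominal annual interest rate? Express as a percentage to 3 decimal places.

The 20-period growth factor is 587,000/342,250 = 1.71512.
r/4 = 1.71512^(1/20) − 1 ≈ 0.0273413, so r ≈ 4·0.0273413 = 10.93651%.

10.937%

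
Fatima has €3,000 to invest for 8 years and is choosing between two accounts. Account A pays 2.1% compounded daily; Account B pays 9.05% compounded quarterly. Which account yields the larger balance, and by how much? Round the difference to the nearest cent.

Account A growth factor: (1 + 0.021/365)^2920 ≈ 1.182930894; balance ≈ 3,548.7927.
Account B growth factor: (1 + 0.022625)^32 ≈ 2.046091171; balance ≈ 6,138.2735.
Account B is larger by 2,589.4808.

Account B, by €2,589.48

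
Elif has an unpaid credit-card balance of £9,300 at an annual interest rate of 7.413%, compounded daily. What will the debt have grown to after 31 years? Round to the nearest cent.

Periodic rate = 7.413%/365 = 0.000203096; periods = 365·31 = 11315.
A = 9,300·(1 + 0.07413/365)^11315 ≈ 9,300·9.9522302459 ≈ 92,555.7413.

£92,555.74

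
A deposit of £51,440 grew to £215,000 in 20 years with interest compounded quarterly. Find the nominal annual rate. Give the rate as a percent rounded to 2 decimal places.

7.22%

The 80-period growth factor is 215,000/51,440 = 4.17963.
r/4 = 4.17963^(1/80) − 1 ≈ 0.0180385, so r ≈ 4·0.0180385 = 7.21542%.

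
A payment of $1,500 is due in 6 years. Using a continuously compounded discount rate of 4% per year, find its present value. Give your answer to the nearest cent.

P = A·e^(−rt) = 1,500·e^(−0.24).
e^(−0.24) ≈ 0.7866278611, so P ≈ 1,179.9418.

$1,179.94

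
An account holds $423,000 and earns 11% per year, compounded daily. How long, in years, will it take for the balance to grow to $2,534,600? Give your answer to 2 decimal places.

16.28 years

We need (1 + 0.00030137)^(365t) = 5.992, so 365t = ln 5.992 / ln 1.000301 ≈ 5941.8307.
t ≈ 5941.8307/365 = 16.2790 years.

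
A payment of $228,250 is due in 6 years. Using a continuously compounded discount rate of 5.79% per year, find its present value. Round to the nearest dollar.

$161,264

P = A·e^(−rt) = 228,250·e^(−0.3474).
e^(−0.3474) ≈ 0.706522662663, so P ≈ 161,263.7978.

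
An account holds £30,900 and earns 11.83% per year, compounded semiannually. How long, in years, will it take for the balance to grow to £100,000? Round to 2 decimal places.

10.22 years

(1 + 0.05915)^(2t) = 100,000/30,900 = 3.2362.
2t·ln(1 + 0.05915) = ln(3.2362); 2t = 1.1744/0.0574667 ≈ 20.4364.
t ≈ 10.2182 years.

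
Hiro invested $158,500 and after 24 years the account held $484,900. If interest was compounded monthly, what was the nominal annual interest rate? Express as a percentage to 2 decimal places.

(1 + r/12)^288 = 484,900/158,500 = 3.05931.
1 + r/12 = 3.05931^(1/288) ≈ 1.00389, so r/12 ≈ 0.00389014.
r ≈ 12·0.00389014 = 4.66817%.

4.67%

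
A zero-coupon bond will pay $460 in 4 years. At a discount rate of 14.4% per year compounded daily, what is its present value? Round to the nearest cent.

$258.61

Growth factor = (1 + 0.144/365)^1460 ≈ 1.77870649.
P = 460/1.77870649 ≈ 258.6149.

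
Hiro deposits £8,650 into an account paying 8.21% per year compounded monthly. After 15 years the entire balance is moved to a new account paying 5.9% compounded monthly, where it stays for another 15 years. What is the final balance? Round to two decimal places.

£71,357.12

Phase 1: 8,650·(1 + 0.0821/12)^180 ≈ 29,514.0282.
Phase 2: 29,514.0282·(1 + 0.059/12)^180 ≈ 71,357.1223.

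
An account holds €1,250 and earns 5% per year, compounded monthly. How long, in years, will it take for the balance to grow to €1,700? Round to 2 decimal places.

(1 + 0.00416667)^(12t) = 1,700/1,250 = 1.36.
12t·ln(1 + 0.00416667) = ln(1.36); 12t = 0.30748/0.00415801 ≈ 73.9500.
t ≈ 6.1625 years.

6.16 years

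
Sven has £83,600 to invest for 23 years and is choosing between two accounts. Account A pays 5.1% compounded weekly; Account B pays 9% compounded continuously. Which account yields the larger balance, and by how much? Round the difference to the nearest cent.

Account B, by £392,502.60

Account A growth factor: (1 + 0.051/52)^1196 ≈ 3.22981595158; balance ≈ 270,012.6136.
Account B growth factor: e^(0.09·23) = e^2.07 ≈ 7.92482311785; balance ≈ 662,515.2127.
Account B is larger by 392,502.5991.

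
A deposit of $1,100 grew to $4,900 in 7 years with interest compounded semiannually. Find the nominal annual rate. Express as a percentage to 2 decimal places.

22.52%

(1 + r/2)^14 = 4,900/1,100 = 4.45455.
1 + r/2 = 4.45455^(1/14) ≈ 1.11261, so r/2 ≈ 0.11261.
r ≈ 2·0.11261 = 22.52207%.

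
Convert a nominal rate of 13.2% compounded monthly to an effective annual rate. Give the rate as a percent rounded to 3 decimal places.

14.029%

One year is 12 periods at 0.011 each: (1 + 0.011)^12 ≈ 1.140286.
EAR = 1.140286 − 1 ≈ 14.02862%.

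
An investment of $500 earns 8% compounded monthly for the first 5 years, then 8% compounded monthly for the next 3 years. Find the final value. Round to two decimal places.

Phase 1: 500·(1 + 0.08/12)^60 ≈ 744.9229.
Phase 2: 744.9229·(1 + 0.08/12)^36 ≈ 946.2286.

$946.23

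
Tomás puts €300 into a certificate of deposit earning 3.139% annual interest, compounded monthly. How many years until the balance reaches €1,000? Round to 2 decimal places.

38.41 years

(1 + 0.00261583)^(12t) = 1,000/300 = 3.3333.
12t·ln(1 + 0.00261583) = ln(3.3333); 12t = 1.204/0.00261242 ≈ 460.8653.
t ≈ 38.4054 years.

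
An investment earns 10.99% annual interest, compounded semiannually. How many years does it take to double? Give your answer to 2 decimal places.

6.48 years

(1 + 0.05495)^(2t) = 2.
2t = ln 2 / ln(1 + 0.05495) ≈ 0.69315/0.0534934 ≈ 12.9576.
t ≈ 6.4788.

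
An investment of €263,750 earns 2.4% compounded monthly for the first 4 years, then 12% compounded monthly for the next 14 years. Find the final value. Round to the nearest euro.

After 4 years at 2.4%: 263,750 × 1.100653536869 ≈ 290,297.3703.
Then 14 years at 12%: 290,297.3703 × 5.320969817873 ≈ 1,544,663.5458.

€1,544,664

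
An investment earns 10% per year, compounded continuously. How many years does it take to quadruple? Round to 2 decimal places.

e^(0.1t) = 4, so 0.1t = ln 4 ≈ 1.3863.
t ≈ 1.3863/0.1 ≈ 13.8629.

13.86 years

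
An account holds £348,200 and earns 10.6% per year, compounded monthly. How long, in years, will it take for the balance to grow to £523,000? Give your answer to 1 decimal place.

3.9 years

(1 + 0.00883333)^(12t) = 523,000/348,200 = 1.502.
12t·ln(1 + 0.00883333) = ln(1.502); 12t = 0.4068/0.00879455 ≈ 46.2564.
t ≈ 3.8547 years.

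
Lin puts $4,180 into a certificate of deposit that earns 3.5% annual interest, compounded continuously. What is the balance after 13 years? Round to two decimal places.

A = P·e^(rt) = 4,180·e^(0.035·13) = 4,180·e^0.455.
e^0.455 ≈ 1.576173383, so A ≈ 6,588.4047.

$6,588.40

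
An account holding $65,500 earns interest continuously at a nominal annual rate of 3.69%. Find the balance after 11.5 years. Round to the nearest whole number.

$100,123

A = P·e^(rt) = 65,500·e^(0.0369·11.5) = 65,500·e^0.42435.
e^0.42435 ≈ 1.52859650895, so A ≈ 100,123.0713.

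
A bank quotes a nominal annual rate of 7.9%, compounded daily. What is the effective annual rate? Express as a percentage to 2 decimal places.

8.22%

One year is 365 periods at 0.000216438 each: (1 + 0.000216438)^365 ≈ 1.082195.
EAR = 1.082195 − 1 ≈ 8.21951%.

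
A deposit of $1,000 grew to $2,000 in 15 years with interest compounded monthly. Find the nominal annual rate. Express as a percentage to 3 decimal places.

4.630%

(1 + r/12)^180 = 2,000/1,000 = 2.
1 + r/12 = 2^(1/180) ≈ 1.003858, so r/12 ≈ 0.00385824.
r ≈ 12·0.00385824 = 4.62989%.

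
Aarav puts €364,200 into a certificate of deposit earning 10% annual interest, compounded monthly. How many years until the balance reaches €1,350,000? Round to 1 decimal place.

We need (1 + 0.00833333)^(12t) = 3.7068, so 12t = ln 3.7068 / ln 1.008333 ≈ 157.8730.
t ≈ 157.8730/12 = 13.1561 years.

13.2 years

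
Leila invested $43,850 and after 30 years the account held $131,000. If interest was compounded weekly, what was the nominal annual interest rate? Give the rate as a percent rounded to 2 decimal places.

(1 + r/52)^1560 = 131,000/43,850 = 2.98746.
1 + r/52 = 2.98746^(1/1560) ≈ 1.000702, so r/52 ≈ 0.000701799.
r ≈ 52·0.000701799 = 3.64936%.

3.65%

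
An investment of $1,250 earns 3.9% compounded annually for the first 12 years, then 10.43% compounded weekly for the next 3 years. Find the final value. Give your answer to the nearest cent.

After 12 years at 3.9%: 1,250 × 1.582656154 ≈ 1,978.3202.
Then 3 years at 10.43%: 1,978.3202 × 1.366956337 ≈ 2,704.2773.

$2,704.28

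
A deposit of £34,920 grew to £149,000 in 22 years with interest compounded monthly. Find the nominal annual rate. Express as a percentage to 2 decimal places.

(1 + r/12)^264 = 149,000/34,920 = 4.2669.
1 + r/12 = 4.2669^(1/264) ≈ 1.005511, so r/12 ≈ 0.00551091.
r ≈ 12·0.00551091 = 6.61309%.

6.61%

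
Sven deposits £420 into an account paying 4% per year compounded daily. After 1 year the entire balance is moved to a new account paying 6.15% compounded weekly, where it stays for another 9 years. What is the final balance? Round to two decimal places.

After 1 years at 4%: 420 × 1.04080849 ≈ 437.1396.
Then 9 years at 6.15%: 437.1396 × 1.73876127 ≈ 760.0814.

£760.08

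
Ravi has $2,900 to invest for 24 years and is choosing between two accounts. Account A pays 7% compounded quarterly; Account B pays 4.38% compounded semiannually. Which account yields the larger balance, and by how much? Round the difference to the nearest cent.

Account A, by $7,132.11

A: (1 + 0.0175)^96 ≈ 5.2881542933, so 2,900 × 5.2881542933 ≈ 15,335.6475.
B: (1 + 0.0219)^48 ≈ 2.828805966, so 2,900 × 2.828805966 ≈ 8,203.5373.
Difference ≈ 7,132.1101 in favor of A.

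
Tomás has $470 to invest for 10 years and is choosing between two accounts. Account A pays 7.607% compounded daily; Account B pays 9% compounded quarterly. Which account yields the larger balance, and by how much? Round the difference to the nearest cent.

Account A growth factor: (1 + 0.07607/365)^3650 ≈ 2.13960395; balance ≈ 1,005.6139.
Account B growth factor: (1 + 0.0225)^40 ≈ 2.435188965; balance ≈ 1,144.5388.
Account B is larger by 138.9250.

Account B, by $138.92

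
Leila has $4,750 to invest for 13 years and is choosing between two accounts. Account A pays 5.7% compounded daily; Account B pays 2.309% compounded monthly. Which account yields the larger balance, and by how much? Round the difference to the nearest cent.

Account A, by $3,554.01

A: (1 + 0.057/365)^4745 ≈ 2.097911125, so 4,750 × 2.097911125 ≈ 9,965.0778.
B: (1 + 0.02309/12)^156 ≈ 1.349698969, so 4,750 × 1.349698969 ≈ 6,411.0701.
Difference ≈ 3,554.0077 in favor of A.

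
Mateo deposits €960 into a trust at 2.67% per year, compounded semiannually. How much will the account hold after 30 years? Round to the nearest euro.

€2,127

Growth factor = (1 + 0.01335)^60 ≈ 2.215992621.
A ≈ 960 × 2.215992621 ≈ 2,127.3529.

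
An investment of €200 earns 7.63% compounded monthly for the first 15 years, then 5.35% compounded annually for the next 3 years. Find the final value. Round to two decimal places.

Phase 1: 200·(1 + 0.0763/12)^180 ≈ 625.9022.
Phase 2: 625.9022·(1 + 0.0535)^3 ≈ 731.8298.

€731.83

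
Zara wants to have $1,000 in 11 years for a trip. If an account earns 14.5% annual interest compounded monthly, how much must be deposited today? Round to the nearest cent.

Growth factor = (1 + 0.145/12)^132 ≈ 4.88144104.
P = 1,000/4.88144104 ≈ 204.8575.

$204.86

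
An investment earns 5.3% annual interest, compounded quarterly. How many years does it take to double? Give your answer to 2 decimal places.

13.16 years

(1 + 0.01325)^(4t) = 2.
4t = ln 2 / ln(1 + 0.01325) ≈ 0.69315/0.013163 ≈ 52.6588.
t ≈ 13.1647.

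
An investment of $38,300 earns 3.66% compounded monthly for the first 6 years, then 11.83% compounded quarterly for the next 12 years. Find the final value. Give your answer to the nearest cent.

$193,200.46

After 6 years at 3.66%: 38,300 × 1.24516218361 ≈ 47,689.7116.
Then 12 years at 11.83%: 47,689.7116 × 4.05119781862 ≈ 193,200.4557.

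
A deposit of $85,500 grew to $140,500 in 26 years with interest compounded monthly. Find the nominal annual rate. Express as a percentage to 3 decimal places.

1.912%

The 312-period growth factor is 140,500/85,500 = 1.64327.
r/12 = 1.64327^(1/312) − 1 ≈ 0.00159323, so r ≈ 12·0.00159323 = 1.91187%.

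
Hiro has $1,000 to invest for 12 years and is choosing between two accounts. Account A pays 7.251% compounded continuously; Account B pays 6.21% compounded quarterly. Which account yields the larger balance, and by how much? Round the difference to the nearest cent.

Account A growth factor: e^(0.07251·12) = e^0.87012 ≈ 2.3871973; balance ≈ 2,387.1973.
Account B growth factor: (1 + 0.015525)^48 ≈ 2.09483453; balance ≈ 2,094.8345.
Account A is larger by 292.3628.

Account A, by $292.36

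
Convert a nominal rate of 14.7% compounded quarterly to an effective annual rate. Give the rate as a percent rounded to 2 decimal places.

One year is 4 periods at 0.03675 each: (1 + 0.03675)^4 ≈ 1.155304.
EAR = 1.155304 − 1 ≈ 15.53037%.

15.53%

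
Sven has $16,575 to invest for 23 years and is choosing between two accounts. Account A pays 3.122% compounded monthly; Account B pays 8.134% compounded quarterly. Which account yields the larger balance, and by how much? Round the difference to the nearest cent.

Account B, by $71,676.03

A: (1 + 0.03122/12)^276 ≈ 2.0485404021, so 16,575 × 2.0485404021 ≈ 33,954.5572.
B: (1 + 0.020335)^92 ≈ 6.37288605425, so 16,575 × 6.37288605425 ≈ 105,630.5863.
Difference ≈ 71,676.0292 in favor of B.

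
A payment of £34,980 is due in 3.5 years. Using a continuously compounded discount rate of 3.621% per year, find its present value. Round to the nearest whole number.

P = A·e^(−rt) = 34,980·e^(−0.126735).
e^(−0.126735) ≈ 0.88096709795, so P ≈ 30,816.2291.

£30,816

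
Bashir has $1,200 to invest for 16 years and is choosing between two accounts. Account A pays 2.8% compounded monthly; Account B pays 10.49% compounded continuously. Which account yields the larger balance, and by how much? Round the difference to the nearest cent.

A: (1 + 0.028/12)^192 ≈ 1.564362112, so 1,200 × 1.564362112 ≈ 1,877.2345.
B: e^(0.1049·16) = e^1.6784 ≈ 5.356977946, so 1,200 × 5.356977946 ≈ 6,428.3735.
Difference ≈ 4,551.1390 in favor of B.

Account B, by $4,551.14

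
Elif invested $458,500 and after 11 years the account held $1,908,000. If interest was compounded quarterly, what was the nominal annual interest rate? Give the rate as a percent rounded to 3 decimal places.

(1 + r/4)^44 = 1,908,000/458,500 = 4.1614.
1 + r/4 = 4.1614^(1/44) ≈ 1.032936, so r/4 ≈ 0.0329365.
r ≈ 4·0.0329365 = 13.17459%.

13.175%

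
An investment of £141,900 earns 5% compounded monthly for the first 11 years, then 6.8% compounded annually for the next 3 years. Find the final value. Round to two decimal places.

£299,269.09

Phase 1: 141,900·(1 + 0.05/12)^132 ≈ 245,667.7280.
Phase 2: 245,667.7280·(1 + 0.068)^3 ≈ 299,269.0930.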